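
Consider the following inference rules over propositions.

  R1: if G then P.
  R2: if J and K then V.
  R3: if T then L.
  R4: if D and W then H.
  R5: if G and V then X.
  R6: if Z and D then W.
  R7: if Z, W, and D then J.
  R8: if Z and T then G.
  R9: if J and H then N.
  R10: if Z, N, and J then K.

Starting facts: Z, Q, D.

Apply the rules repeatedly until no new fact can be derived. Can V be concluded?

From Z and D, R6 gives W.
From D and W, R4 gives H.
From Z, W, and D, R7 gives J.
From J and H, R9 gives N.
From Z, N, and J, R10 gives K.
From J and K, R2 gives V.

Yes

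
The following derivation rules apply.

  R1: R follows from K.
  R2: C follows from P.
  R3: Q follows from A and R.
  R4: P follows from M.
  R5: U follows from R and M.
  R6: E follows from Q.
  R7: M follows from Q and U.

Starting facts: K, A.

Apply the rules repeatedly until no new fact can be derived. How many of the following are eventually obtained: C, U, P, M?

0

C would need P (R2), but P is never established.
U would need R and M (R5), but M is never established.
P would need M (R4), but M is never established.
M would need Q and U (R7), but U is never established.
None of the 4 are reached.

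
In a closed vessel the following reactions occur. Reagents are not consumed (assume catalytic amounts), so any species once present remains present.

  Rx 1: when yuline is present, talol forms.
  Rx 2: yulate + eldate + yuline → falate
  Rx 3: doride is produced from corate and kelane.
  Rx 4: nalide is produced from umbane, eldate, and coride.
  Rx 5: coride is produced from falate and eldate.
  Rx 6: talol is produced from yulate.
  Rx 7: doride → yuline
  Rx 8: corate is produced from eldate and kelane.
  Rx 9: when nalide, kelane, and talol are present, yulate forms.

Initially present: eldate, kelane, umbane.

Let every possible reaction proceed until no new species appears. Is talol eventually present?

eldate and kelane present → corate forms (Rx 8).
corate and kelane present → doride forms (Rx 3).
doride present → yuline forms (Rx 7).
yuline present → talol forms (Rx 1).

Yes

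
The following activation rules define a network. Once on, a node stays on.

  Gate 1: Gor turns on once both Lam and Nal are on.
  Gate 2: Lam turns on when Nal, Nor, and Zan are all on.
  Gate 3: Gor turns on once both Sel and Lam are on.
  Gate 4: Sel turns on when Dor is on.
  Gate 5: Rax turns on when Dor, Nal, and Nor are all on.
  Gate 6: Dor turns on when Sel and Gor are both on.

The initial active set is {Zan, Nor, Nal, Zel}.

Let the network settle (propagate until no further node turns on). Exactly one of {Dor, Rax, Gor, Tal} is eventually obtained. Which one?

Gor

Gate 2: Nal, Nor, and Zan on → Lam on.
Gate 1: Lam and Nal on → Gor on.
No rule produces Tal, and it is not given. Dor would need Sel and Gor (Gate 6), but Sel never turns on. Rax would need Dor, Nal, and Nor (Gate 5), but Dor never turns on.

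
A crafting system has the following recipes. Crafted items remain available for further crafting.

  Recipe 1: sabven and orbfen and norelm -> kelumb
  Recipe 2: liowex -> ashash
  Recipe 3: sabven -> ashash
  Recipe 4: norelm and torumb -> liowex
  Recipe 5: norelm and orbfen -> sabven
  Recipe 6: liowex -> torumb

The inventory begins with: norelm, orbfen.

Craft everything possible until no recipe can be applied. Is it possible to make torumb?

No

torumb would need liowex (Recipe 6), but liowex is never obtained.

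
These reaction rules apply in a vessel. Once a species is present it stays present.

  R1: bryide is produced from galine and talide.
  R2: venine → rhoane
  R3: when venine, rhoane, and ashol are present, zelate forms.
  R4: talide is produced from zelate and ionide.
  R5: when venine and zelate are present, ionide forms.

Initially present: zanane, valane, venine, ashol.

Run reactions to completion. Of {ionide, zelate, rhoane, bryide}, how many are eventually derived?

3

venine present → rhoane forms (R2).
venine, rhoane, and ashol present → zelate forms (R3).
venine and zelate present → ionide forms (R5).
ionide: reached.
zelate: reached.
rhoane: reached.
bryide would need galine and talide (R1), but galine never forms.
Reached: ionide, zelate, and rhoane — 3 of the 4.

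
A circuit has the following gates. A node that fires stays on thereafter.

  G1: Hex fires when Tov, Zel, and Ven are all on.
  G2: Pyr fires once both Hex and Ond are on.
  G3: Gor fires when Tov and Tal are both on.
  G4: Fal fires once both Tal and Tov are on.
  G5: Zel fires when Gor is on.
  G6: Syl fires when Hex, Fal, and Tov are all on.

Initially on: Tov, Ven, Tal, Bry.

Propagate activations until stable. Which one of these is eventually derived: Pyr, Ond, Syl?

G3: Tov and Tal on → Gor on.
Tal and Tov are on, so Fal fires (G4).
Gor is on, so Zel fires (G5).
G1: Tov, Zel, and Ven on → Hex on.
G6: Hex, Fal, and Tov on → Syl on.
No rule produces Ond, and it is not given. Pyr would need Hex and Ond (G2), but Ond never turns on.

Syl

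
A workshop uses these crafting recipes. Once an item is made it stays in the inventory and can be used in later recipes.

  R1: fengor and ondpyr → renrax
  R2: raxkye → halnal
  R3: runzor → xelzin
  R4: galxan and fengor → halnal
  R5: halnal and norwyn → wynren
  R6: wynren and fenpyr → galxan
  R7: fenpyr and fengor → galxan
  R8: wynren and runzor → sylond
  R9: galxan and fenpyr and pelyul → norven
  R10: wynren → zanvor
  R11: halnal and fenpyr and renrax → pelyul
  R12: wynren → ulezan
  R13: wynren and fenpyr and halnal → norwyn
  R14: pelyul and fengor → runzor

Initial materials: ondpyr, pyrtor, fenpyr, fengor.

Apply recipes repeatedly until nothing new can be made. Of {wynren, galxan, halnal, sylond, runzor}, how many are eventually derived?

3

Using R1, fengor and ondpyr make renrax.
fenpyr and fengor → galxan (R7).
Using R4, galxan and fengor make halnal.
halnal and fenpyr and renrax → pelyul (R11).
pelyul and fengor → runzor (R14).
wynren would need halnal and norwyn (R5), but norwyn is never obtained.
galxan: reached.
halnal: reached.
sylond would need wynren and runzor (R8), but wynren is never obtained.
runzor: reached.
Reached: galxan, halnal, and runzor — 3 of the 5.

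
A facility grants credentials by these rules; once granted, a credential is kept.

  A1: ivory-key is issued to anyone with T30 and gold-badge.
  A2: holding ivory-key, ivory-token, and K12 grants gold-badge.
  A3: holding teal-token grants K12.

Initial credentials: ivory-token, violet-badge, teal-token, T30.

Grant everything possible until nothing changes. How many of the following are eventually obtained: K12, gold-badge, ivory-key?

1

Holding teal-token grants K12 (A3).
K12: reached.
gold-badge would need ivory-key, ivory-token, and K12 (A2), but ivory-key is never granted.
ivory-key would need T30 and gold-badge (A1), but gold-badge is never granted.
Reached: K12 — 1 of the 3.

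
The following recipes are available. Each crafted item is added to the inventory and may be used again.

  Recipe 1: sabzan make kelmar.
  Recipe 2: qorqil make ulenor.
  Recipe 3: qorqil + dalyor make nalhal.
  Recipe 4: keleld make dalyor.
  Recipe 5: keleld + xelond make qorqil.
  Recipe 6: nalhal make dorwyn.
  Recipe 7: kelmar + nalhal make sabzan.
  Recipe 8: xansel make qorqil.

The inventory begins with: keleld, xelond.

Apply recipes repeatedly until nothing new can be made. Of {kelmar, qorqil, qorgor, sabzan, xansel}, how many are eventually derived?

keleld + xelond → qorqil (Recipe 5).
kelmar would need sabzan (Recipe 1), but sabzan is never obtained.
qorqil: reached.
No rule produces qorgor, and it is not given.
sabzan would need kelmar and nalhal (Recipe 7), but kelmar is never obtained.
No rule produces xansel, and it is not given.
Reached: qorqil — 1 of the 5.

1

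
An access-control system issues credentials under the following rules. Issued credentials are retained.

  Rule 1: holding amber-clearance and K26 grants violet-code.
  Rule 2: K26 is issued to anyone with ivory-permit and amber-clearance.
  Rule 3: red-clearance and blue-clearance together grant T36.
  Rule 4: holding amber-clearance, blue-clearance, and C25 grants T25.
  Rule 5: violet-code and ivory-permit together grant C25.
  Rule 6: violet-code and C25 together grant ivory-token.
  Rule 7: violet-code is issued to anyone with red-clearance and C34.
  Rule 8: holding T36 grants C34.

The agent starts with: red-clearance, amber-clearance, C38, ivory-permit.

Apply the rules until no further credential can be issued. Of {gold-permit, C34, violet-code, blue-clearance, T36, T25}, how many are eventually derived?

Holding ivory-permit and amber-clearance grants K26 (Rule 2).
Holding amber-clearance and K26 grants violet-code (Rule 1).
No rule produces gold-permit, and it is not given.
C34 would need T36 (Rule 8), but T36 is never granted.
violet-code: reached.
No rule produces blue-clearance, and it is not given.
T36 would need red-clearance and blue-clearance (Rule 3), but blue-clearance is never granted.
T25 would need amber-clearance, blue-clearance, and C25 (Rule 4), but blue-clearance is never granted.
Reached: violet-code — 1 of the 6.

1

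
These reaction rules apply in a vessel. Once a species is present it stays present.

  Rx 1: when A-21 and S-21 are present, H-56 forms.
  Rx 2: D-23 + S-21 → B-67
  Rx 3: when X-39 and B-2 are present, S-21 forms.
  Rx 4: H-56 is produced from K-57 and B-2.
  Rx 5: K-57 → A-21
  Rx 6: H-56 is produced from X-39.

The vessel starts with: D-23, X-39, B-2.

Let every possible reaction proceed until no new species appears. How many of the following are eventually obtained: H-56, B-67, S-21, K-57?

3

X-39 present → H-56 forms (Rx 6).
X-39 and B-2 present → S-21 forms (Rx 3).
D-23 and S-21 present → B-67 forms (Rx 2).
H-56: reached.
B-67: reached.
S-21: reached.
No rule produces K-57, and it is not given.
Reached: H-56, B-67, and S-21 — 3 of the 4.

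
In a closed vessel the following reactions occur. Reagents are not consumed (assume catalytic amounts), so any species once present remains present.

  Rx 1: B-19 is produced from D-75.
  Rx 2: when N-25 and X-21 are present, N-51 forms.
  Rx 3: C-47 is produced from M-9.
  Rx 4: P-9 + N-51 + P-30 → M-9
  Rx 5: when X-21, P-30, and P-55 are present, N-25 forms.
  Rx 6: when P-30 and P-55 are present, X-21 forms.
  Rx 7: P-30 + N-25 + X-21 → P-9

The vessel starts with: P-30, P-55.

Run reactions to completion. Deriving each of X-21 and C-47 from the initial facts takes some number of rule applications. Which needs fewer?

X-21: P-30 and P-55 present → X-21 forms (Rx 6). [1 rule application]
C-47: P-30 and P-55 present → X-21 forms (Rx 6). X-21, P-30, and P-55 present → N-25 forms (Rx 5). P-30, N-25, and X-21 present → P-9 forms (Rx 7). N-25 and X-21 present → N-51 forms (Rx 2). P-9, N-51, and P-30 present → M-9 forms (Rx 4). M-9 present → C-47 forms (Rx 3). [6 rule applications]
X-21 needs fewer.

X-21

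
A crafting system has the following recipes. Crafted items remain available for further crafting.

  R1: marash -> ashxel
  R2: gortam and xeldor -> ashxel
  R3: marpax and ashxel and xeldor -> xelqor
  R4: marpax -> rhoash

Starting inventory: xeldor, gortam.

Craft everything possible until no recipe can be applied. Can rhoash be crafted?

rhoash would need marpax (R4), but marpax is never obtained.

No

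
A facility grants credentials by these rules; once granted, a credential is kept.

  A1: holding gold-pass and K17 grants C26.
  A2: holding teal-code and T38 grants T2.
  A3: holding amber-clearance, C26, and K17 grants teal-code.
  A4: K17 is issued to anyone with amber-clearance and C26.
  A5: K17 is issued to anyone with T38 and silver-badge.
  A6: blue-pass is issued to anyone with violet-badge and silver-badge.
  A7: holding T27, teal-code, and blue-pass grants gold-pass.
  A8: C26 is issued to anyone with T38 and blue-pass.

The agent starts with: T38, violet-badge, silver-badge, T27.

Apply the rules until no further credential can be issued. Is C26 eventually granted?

Yes

Holding violet-badge and silver-badge grants blue-pass (A6).
Holding T38 and blue-pass grants C26 (A8).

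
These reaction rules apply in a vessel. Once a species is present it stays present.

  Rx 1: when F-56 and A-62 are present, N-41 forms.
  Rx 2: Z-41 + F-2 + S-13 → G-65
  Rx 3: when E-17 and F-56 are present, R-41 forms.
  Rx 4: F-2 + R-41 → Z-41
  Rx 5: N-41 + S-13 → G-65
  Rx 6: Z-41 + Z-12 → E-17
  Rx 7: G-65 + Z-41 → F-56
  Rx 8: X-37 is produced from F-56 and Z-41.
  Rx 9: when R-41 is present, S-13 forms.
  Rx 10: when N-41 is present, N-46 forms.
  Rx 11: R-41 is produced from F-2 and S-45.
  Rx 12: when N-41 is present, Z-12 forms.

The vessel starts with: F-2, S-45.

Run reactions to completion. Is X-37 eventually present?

Yes

F-2 and S-45 present → R-41 forms (Rx 11).
F-2 and R-41 present → Z-41 forms (Rx 4).
R-41 present → S-13 forms (Rx 9).
Z-41, F-2, and S-13 present → G-65 forms (Rx 2).
G-65 and Z-41 present → F-56 forms (Rx 7).
F-56 and Z-41 present → X-37 forms (Rx 8).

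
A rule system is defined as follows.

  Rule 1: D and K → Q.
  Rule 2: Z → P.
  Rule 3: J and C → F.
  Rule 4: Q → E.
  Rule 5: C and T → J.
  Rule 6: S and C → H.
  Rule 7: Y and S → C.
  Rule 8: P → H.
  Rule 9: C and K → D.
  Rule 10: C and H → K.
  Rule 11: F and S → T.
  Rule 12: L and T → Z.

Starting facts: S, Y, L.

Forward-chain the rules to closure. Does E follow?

From Y and S, Rule 7 gives C.
S and C hold, so H follows (Rule 6).
From C and H, Rule 10 gives K.
From C and K, Rule 9 gives D.
D and K hold, so Q follows (Rule 1).
Q holds, so E follows (Rule 4).

Yes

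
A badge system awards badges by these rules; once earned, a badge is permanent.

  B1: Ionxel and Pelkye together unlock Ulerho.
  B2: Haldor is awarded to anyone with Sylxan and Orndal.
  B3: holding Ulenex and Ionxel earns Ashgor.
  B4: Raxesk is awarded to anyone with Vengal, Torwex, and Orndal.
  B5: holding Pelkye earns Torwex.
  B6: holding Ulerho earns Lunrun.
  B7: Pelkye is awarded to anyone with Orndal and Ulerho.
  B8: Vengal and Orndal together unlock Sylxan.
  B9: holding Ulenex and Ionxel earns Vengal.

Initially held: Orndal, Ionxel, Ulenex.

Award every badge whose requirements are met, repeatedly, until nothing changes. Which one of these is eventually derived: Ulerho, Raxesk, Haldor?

Haldor

With Ulenex and Ionxel, Vengal is earned (B9).
With Vengal and Orndal, Sylxan is earned (B8).
With Sylxan and Orndal, Haldor is earned (B2).
Raxesk would need Vengal, Torwex, and Orndal (B4), but Torwex is never earned. Ulerho would need Ionxel and Pelkye (B1), but Pelkye is never earned.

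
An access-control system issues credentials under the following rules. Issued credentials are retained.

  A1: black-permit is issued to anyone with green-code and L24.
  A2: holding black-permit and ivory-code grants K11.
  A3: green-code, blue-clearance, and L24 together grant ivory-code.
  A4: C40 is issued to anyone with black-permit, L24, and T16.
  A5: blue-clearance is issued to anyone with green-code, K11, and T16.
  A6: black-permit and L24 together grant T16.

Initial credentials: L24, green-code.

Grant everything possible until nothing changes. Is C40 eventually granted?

Holding green-code and L24 grants black-permit (A1).
Holding black-permit and L24 grants T16 (A6).
Holding black-permit, L24, and T16 grants C40 (A4).

Yes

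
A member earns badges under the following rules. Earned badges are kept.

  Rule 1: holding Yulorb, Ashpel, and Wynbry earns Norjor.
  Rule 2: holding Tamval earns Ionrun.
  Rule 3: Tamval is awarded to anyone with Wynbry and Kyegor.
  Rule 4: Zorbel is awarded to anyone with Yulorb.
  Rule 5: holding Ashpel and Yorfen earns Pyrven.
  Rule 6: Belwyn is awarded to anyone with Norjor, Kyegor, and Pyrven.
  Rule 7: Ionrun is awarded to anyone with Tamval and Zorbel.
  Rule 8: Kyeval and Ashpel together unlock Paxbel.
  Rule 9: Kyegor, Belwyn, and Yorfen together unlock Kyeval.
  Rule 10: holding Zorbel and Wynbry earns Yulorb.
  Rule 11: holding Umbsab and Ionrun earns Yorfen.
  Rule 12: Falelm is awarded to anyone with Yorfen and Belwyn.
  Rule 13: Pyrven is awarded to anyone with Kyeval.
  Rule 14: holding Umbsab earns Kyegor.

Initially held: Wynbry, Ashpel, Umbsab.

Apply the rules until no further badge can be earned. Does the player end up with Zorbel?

Zorbel would need Yulorb (Rule 4), but Yulorb is never earned.

No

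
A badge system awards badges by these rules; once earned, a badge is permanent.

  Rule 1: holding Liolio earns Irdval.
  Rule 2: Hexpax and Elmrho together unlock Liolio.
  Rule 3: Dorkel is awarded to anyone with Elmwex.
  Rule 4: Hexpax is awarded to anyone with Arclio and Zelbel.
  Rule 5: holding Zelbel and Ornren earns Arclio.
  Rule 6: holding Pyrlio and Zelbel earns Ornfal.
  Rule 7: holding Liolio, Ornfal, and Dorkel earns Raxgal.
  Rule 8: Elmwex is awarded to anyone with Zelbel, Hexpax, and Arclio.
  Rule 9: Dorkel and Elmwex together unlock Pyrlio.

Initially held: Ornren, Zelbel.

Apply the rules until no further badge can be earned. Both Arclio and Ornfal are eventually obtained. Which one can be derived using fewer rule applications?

Arclio

Arclio: With Zelbel and Ornren, Arclio is earned (Rule 5). [1 rule application]
Ornfal: With Zelbel and Ornren, Arclio is earned (Rule 5). With Arclio and Zelbel, Hexpax is earned (Rule 4). With Zelbel, Hexpax, and Arclio, Elmwex is earned (Rule 8). With Elmwex, Dorkel is earned (Rule 3). With Dorkel and Elmwex, Pyrlio is earned (Rule 9). With Pyrlio and Zelbel, Ornfal is earned (Rule 6). [6 rule applications]
Arclio needs fewer.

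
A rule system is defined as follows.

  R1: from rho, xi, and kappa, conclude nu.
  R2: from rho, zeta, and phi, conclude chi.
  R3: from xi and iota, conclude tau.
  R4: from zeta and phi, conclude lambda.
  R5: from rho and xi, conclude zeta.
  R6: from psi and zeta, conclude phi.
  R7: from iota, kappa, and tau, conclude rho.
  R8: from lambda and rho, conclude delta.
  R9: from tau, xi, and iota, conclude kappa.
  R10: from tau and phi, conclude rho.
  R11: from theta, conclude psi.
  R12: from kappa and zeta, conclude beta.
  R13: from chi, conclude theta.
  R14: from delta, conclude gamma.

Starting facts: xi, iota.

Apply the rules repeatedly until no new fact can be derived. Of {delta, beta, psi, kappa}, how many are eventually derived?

2

xi and iota hold, so tau follows (R3).
tau, xi, and iota hold, so kappa follows (R9).
From iota, kappa, and tau, R7 gives rho.
From rho and xi, R5 gives zeta.
kappa and zeta hold, so beta follows (R12).
delta would need lambda and rho (R8), but lambda is never established.
beta: reached.
psi would need theta (R11), but theta is never established.
kappa: reached.
Reached: beta and kappa — 2 of the 4.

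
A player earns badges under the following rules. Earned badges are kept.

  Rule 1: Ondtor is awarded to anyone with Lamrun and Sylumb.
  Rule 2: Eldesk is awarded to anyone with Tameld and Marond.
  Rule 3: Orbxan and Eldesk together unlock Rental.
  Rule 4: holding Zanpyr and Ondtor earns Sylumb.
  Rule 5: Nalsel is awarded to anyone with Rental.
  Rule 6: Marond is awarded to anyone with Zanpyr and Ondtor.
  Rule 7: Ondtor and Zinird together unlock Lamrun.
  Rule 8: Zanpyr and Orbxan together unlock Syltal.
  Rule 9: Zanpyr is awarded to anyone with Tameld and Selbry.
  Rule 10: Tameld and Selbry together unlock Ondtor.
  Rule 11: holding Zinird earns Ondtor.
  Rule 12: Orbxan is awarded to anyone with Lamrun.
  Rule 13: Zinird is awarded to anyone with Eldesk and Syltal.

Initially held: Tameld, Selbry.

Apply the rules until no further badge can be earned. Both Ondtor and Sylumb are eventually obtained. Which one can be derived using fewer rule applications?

Ondtor

Ondtor: With Tameld and Selbry, Ondtor is earned (Rule 10). [1 rule application]
Sylumb: With Tameld and Selbry, Ondtor is earned (Rule 10). With Tameld and Selbry, Zanpyr is earned (Rule 9). With Zanpyr and Ondtor, Sylumb is earned (Rule 4). [3 rule applications]
Ondtor needs fewer.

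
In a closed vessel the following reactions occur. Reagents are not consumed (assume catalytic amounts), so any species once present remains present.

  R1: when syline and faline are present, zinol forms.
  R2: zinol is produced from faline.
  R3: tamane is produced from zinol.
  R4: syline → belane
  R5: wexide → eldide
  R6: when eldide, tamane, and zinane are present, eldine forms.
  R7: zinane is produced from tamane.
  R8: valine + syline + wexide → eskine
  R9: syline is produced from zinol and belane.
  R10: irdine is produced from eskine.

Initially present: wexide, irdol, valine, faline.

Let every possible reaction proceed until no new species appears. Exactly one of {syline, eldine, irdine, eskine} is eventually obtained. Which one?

eldine

wexide present → eldide forms (R5).
faline present → zinol forms (R2).
zinol present → tamane forms (R3).
tamane present → zinane forms (R7).
eldide, tamane, and zinane present → eldine forms (R6).
irdine would need eskine (R10), but eskine never forms. syline would need zinol and belane (R9), but belane never forms. eskine would need valine, syline, and wexide (R8), but syline never forms.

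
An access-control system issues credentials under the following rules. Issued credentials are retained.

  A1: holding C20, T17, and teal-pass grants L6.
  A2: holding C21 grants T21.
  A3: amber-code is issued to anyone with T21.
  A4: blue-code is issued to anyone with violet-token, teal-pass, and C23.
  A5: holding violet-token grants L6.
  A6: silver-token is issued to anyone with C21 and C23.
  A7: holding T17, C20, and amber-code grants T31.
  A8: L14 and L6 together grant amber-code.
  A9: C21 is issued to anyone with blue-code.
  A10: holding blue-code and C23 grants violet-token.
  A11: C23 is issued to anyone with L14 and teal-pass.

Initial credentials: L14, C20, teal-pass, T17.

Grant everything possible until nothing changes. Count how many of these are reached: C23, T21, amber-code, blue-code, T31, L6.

4

Holding L14 and teal-pass grants C23 (A11).
Holding C20, T17, and teal-pass grants L6 (A1).
Holding L14 and L6 grants amber-code (A8).
Holding T17, C20, and amber-code grants T31 (A7).
C23: reached.
T21 would need C21 (A2), but C21 is never granted.
amber-code: reached.
blue-code would need violet-token, teal-pass, and C23 (A4), but violet-token is never granted.
T31: reached.
L6: reached.
Reached: C23, amber-code, T31, and L6 — 4 of the 6.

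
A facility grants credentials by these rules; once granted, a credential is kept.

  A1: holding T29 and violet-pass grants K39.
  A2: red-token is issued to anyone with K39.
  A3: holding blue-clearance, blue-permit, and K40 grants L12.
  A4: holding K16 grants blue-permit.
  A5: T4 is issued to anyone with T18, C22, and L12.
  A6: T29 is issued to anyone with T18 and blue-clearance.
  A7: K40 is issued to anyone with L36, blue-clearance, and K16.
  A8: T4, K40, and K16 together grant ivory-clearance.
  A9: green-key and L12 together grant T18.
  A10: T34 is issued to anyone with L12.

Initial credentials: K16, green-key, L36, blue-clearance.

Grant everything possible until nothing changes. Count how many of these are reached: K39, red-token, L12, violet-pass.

Holding L36, blue-clearance, and K16 grants K40 (A7).
Holding K16 grants blue-permit (A4).
Holding blue-clearance, blue-permit, and K40 grants L12 (A3).
K39 would need T29 and violet-pass (A1), but violet-pass is never granted.
red-token would need K39 (A2), but K39 is never granted.
L12: reached.
No rule produces violet-pass, and it is not given.
Reached: L12 — 1 of the 4.

1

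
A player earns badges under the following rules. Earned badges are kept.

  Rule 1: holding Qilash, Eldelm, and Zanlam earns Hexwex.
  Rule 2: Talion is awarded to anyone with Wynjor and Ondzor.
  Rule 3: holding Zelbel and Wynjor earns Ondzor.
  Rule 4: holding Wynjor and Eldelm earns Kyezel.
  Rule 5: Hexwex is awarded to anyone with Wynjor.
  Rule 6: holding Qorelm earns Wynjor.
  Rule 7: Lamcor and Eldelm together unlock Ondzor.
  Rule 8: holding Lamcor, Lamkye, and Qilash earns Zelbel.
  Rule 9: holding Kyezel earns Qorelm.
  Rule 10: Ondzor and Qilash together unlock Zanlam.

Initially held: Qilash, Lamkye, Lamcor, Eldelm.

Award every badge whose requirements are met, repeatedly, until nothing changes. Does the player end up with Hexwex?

Yes

With Lamcor and Eldelm, Ondzor is earned (Rule 7).
With Ondzor and Qilash, Zanlam is earned (Rule 10).
With Qilash, Eldelm, and Zanlam, Hexwex is earned (Rule 1).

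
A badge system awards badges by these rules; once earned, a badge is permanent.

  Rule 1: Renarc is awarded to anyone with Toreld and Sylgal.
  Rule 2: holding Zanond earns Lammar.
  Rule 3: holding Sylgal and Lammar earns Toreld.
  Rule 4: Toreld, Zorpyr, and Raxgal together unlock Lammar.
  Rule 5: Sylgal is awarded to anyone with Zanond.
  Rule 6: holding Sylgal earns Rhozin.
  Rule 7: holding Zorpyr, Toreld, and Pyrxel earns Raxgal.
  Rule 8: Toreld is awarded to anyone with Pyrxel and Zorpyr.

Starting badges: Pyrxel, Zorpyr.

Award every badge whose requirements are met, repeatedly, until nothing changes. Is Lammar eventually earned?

Yes

With Pyrxel and Zorpyr, Toreld is earned (Rule 8).
With Zorpyr, Toreld, and Pyrxel, Raxgal is earned (Rule 7).
With Toreld, Zorpyr, and Raxgal, Lammar is earned (Rule 4).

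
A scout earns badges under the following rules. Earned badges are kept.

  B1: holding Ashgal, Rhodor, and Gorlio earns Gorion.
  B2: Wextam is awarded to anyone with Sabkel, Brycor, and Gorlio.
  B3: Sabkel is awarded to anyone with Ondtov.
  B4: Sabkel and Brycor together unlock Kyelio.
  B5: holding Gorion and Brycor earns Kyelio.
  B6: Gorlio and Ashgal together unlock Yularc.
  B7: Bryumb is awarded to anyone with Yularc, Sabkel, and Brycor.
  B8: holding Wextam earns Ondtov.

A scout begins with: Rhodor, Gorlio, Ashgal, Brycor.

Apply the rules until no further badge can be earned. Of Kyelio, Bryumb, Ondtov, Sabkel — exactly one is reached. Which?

With Ashgal, Rhodor, and Gorlio, Gorion is earned (B1).
With Gorion and Brycor, Kyelio is earned (B5).
Ondtov would need Wextam (B8), but Wextam is never earned. Sabkel would need Ondtov (B3), but Ondtov is never earned. Bryumb would need Yularc, Sabkel, and Brycor (B7), but Sabkel is never earned.

Kyelio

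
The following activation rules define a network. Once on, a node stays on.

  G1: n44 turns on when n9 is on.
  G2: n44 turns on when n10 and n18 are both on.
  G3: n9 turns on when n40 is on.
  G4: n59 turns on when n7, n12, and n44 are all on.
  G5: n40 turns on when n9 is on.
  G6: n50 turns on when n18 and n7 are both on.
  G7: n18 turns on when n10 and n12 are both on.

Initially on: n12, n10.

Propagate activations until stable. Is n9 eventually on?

n9 would need n40 (G3), but n40 never turns on.

No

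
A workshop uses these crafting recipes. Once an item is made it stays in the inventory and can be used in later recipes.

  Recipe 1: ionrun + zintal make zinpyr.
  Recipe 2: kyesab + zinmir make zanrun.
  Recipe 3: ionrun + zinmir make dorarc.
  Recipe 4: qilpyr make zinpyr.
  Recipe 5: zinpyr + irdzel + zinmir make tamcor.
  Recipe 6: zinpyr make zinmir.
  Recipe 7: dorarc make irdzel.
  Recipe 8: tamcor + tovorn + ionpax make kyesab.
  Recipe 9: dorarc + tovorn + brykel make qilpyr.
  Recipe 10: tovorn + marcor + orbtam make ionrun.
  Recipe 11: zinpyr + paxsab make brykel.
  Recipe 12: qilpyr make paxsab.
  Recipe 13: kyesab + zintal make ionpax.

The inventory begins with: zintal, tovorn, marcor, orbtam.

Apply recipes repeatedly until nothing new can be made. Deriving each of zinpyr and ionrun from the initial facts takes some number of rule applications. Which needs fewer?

ionrun: Using Recipe 10, tovorn, marcor, and orbtam make ionrun. [1 rule application]
zinpyr: Using Recipe 10, tovorn, marcor, and orbtam make ionrun. Using Recipe 1, ionrun and zintal make zinpyr. [2 rule applications]
ionrun needs fewer.

ionrun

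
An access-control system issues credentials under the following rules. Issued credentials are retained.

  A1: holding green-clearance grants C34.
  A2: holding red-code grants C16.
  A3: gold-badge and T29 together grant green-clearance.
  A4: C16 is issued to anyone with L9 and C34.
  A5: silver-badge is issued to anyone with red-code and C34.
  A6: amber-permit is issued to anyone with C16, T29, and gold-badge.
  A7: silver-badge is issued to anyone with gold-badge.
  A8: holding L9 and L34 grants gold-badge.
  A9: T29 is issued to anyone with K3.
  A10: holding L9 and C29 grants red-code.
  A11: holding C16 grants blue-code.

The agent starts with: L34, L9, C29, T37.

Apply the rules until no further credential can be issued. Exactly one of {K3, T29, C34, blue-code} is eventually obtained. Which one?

Holding L9 and C29 grants red-code (A10).
Holding red-code grants C16 (A2).
Holding C16 grants blue-code (A11).
C34 would need green-clearance (A1), but green-clearance is never granted. T29 would need K3 (A9), but K3 is never granted. No rule produces K3, and it is not given.

blue-code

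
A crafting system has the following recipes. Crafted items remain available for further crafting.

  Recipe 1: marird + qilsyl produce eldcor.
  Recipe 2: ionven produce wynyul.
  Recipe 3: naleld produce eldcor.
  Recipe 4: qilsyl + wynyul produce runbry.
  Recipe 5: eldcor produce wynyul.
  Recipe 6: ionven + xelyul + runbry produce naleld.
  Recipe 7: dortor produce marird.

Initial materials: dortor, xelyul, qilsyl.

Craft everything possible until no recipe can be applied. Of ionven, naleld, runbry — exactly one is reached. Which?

dortor → marird (Recipe 7).
marird + qilsyl → eldcor (Recipe 1).
Using Recipe 5, eldcor makes wynyul.
Using Recipe 4, qilsyl and wynyul make runbry.
No rule produces ionven, and it is not given. naleld would need ionven, xelyul, and runbry (Recipe 6), but ionven is never obtained.

runbry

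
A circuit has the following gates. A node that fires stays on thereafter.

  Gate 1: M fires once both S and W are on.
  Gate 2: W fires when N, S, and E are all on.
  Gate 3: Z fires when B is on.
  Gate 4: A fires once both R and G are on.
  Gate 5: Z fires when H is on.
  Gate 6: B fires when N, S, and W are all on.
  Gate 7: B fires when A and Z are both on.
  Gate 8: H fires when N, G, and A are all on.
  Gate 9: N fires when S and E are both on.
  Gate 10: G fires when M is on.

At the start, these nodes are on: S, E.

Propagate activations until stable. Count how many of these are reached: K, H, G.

1

S and E are on, so N fires (Gate 9).
N, S, and E are on, so W fires (Gate 2).
Gate 1: S and W on → M on.
Gate 10: M on → G on.
No rule produces K, and it is not given.
H would need N, G, and A (Gate 8), but A never turns on.
G: reached.
Reached: G — 1 of the 3.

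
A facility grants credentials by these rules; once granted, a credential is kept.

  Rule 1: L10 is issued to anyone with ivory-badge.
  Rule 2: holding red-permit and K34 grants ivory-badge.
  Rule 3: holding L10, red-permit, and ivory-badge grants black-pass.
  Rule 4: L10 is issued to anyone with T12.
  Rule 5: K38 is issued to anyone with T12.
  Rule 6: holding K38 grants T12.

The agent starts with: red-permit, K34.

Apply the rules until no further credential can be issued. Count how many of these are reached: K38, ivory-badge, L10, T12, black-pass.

3

Holding red-permit and K34 grants ivory-badge (Rule 2).
Holding ivory-badge grants L10 (Rule 1).
Holding L10, red-permit, and ivory-badge grants black-pass (Rule 3).
K38 would need T12 (Rule 5), but T12 is never granted.
ivory-badge: reached.
L10: reached.
T12 would need K38 (Rule 6), but K38 is never granted.
black-pass: reached.
Reached: ivory-badge, L10, and black-pass — 3 of the 5.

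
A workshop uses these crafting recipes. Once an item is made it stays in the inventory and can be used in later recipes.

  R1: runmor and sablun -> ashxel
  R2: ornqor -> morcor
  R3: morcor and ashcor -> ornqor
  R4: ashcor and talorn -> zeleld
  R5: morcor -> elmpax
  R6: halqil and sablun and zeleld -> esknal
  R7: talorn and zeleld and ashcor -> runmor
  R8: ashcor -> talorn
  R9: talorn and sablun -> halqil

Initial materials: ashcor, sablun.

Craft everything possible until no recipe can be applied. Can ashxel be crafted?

ashcor -> talorn (R8).
Using R4, ashcor and talorn make zeleld.
Using R7, talorn, zeleld, and ashcor make runmor.
Using R1, runmor and sablun make ashxel.

Yes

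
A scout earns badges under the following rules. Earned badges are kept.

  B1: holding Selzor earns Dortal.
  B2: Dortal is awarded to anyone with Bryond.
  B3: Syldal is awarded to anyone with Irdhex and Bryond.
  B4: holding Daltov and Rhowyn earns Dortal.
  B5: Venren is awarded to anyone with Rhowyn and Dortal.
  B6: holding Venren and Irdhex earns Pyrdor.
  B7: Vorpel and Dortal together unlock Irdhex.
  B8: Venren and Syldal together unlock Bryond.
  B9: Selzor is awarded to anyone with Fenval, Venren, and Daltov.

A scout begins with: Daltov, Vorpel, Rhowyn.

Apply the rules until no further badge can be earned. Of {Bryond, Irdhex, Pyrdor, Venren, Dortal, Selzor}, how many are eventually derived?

With Daltov and Rhowyn, Dortal is earned (B4).
With Vorpel and Dortal, Irdhex is earned (B7).
With Rhowyn and Dortal, Venren is earned (B5).
With Venren and Irdhex, Pyrdor is earned (B6).
Bryond would need Venren and Syldal (B8), but Syldal is never earned.
Irdhex: reached.
Pyrdor: reached.
Venren: reached.
Dortal: reached.
Selzor would need Fenval, Venren, and Daltov (B9), but Fenval is never earned.
Reached: Irdhex, Pyrdor, Venren, and Dortal — 4 of the 6.

4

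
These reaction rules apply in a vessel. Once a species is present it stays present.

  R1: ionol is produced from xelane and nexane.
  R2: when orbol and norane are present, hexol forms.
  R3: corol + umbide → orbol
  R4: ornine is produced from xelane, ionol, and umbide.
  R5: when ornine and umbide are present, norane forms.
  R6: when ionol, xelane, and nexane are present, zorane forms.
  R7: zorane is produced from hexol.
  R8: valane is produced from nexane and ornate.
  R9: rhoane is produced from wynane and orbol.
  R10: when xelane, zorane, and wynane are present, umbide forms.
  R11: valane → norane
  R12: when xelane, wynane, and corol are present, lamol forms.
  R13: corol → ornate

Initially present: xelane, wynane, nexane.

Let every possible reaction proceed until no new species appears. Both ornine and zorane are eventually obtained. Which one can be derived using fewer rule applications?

zorane: xelane and nexane present → ionol forms (R1). ionol, xelane, and nexane present → zorane forms (R6). [2 rule applications]
ornine: xelane and nexane present → ionol forms (R1). ionol, xelane, and nexane present → zorane forms (R6). xelane, zorane, and wynane present → umbide forms (R10). xelane, ionol, and umbide present → ornine forms (R4). [4 rule applications]
zorane needs fewer.

zorane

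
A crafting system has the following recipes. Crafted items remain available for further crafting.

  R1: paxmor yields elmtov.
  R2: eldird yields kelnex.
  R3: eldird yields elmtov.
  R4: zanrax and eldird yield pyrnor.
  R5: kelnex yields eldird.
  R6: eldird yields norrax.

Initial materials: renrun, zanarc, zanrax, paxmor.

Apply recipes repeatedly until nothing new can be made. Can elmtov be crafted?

Using R1, paxmor makes elmtov.

Yes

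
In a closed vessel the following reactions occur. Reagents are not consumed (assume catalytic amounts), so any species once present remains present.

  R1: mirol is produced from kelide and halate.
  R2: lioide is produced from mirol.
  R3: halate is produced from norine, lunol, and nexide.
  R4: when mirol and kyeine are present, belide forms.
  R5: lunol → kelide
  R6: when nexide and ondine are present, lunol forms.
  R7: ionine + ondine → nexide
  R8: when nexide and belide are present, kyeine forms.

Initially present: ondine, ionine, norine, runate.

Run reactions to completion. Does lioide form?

ionine and ondine present → nexide forms (R7).
nexide and ondine present → lunol forms (R6).
norine, lunol, and nexide present → halate forms (R3).
lunol present → kelide forms (R5).
kelide and halate present → mirol forms (R1).
mirol present → lioide forms (R2).

Yes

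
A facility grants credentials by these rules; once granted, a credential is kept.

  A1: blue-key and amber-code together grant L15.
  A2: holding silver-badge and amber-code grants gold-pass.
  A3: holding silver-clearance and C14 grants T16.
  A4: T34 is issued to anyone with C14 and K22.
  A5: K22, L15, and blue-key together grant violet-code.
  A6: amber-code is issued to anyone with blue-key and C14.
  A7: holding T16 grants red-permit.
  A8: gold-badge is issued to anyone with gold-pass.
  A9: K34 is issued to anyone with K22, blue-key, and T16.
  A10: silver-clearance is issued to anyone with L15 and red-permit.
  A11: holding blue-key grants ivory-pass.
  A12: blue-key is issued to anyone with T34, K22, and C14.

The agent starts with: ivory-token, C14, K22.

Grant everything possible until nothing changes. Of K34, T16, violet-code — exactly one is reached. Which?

violet-code

Holding C14 and K22 grants T34 (A4).
Holding T34, K22, and C14 grants blue-key (A12).
Holding blue-key and C14 grants amber-code (A6).
Holding blue-key and amber-code grants L15 (A1).
Holding K22, L15, and blue-key grants violet-code (A5).
T16 would need silver-clearance and C14 (A3), but silver-clearance is never granted. K34 would need K22, blue-key, and T16 (A9), but T16 is never granted.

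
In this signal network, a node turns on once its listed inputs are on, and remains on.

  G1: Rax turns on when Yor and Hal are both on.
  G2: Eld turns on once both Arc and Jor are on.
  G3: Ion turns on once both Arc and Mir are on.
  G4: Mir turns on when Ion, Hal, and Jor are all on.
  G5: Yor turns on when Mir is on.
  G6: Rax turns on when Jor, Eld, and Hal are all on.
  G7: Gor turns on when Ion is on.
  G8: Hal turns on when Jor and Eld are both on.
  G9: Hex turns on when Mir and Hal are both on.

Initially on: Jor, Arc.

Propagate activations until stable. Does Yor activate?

Yor would need Mir (G5), but Mir never turns on.

No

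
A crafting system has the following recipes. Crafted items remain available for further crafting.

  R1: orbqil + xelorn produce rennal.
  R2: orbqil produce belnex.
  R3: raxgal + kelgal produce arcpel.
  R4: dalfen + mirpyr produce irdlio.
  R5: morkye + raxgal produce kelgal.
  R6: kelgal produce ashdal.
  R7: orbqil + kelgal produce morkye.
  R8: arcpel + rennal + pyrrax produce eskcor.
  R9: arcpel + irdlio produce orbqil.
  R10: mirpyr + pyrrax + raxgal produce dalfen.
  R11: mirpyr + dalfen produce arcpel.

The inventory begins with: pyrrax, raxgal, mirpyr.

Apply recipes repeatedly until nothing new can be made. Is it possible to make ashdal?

ashdal would need kelgal (R6), but kelgal is never obtained.

No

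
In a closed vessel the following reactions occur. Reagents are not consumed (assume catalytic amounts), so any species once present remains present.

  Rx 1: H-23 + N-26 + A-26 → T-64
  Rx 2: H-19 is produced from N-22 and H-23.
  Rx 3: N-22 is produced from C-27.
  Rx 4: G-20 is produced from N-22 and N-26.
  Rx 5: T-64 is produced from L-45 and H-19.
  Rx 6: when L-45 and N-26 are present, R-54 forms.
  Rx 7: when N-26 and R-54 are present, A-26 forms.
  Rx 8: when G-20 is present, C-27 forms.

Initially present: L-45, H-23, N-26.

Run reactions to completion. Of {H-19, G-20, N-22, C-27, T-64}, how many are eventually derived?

1

L-45 and N-26 present → R-54 forms (Rx 6).
N-26 and R-54 present → A-26 forms (Rx 7).
H-23, N-26, and A-26 present → T-64 forms (Rx 1).
H-19 would need N-22 and H-23 (Rx 2), but N-22 never forms.
G-20 would need N-22 and N-26 (Rx 4), but N-22 never forms.
N-22 would need C-27 (Rx 3), but C-27 never forms.
C-27 would need G-20 (Rx 8), but G-20 never forms.
T-64: reached.
Reached: T-64 — 1 of the 5.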